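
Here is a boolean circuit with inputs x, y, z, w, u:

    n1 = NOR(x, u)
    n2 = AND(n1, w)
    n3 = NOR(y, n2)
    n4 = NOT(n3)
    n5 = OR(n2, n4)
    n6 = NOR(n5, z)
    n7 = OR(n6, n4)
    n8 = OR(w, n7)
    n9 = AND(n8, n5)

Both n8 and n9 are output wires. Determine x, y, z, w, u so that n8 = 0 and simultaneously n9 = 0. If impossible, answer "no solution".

x=0 y=0 z=1 w=0 u=1

Check with x=0 y=0 z=1 w=0 u=1:
n1 = NOR(x, u) = NOR(0, 1) = 0
n2 = AND(n1, w) = AND(0, 0) = 0
n3 = NOR(y, n2) = NOR(0, 0) = 1
n4 = NOT(n3) = NOT 1 = 0
n5 = OR(n2, n4) = OR(0, 0) = 0
n6 = NOR(n5, z) = NOR(0, 1) = 0
n7 = OR(n6, n4) = OR(0, 0) = 0
n8 = OR(w, n7) = OR(0, 0) = 0
n9 = AND(n8, n5) = AND(0, 0) = 0
So n8 = 0 and n9 = 0.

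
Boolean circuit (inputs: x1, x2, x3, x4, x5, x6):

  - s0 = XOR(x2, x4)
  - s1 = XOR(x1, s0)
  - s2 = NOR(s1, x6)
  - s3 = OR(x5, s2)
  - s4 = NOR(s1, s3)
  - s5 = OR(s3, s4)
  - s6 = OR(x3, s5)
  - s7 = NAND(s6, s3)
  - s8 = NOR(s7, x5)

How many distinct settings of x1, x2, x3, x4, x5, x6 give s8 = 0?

s8 = NOR(s7, x5) must be 0, so at least one of s7, x5 is 1.
Enumerating the 64 input combinations, 56 give s8 = 0 and 8 give s8 = 1.

56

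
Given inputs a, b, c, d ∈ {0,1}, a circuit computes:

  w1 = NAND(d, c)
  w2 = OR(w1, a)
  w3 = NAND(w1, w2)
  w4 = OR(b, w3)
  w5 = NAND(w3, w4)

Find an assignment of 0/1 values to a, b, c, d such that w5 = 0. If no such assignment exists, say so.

w5 = NAND(w3, w4) must be 0, so both w3 = 1 and w4 = 1.
w3 = NAND(w1, w2) must be 1, so at least one of w1, w2 is 0.
w4 = OR(b, w3) must be 1, so at least one of b, w3 is 1.
Check with a=0, b=0, c=1, d=1:
w1 = NAND(d, c) = NAND(1, 1) = 0
w2 = OR(w1, a) = OR(0, 0) = 0
w3 = NAND(w1, w2) = NAND(0, 0) = 1
w4 = OR(b, w3) = OR(0, 1) = 1
w5 = NAND(w3, w4) = NAND(1, 1) = 0
So w5 = 0 as required.

a=0, b=0, c=1, d=1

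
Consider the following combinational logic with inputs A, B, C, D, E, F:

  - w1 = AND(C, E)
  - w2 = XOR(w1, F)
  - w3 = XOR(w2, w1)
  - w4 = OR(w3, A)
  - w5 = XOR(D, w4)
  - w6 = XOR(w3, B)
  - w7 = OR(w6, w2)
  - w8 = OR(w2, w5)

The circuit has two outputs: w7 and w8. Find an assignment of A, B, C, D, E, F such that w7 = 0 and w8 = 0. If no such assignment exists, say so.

A=0 B=0 C=1 D=0 E=0 F=0

Check with A=0 B=0 C=1 D=0 E=0 F=0:
w1 = AND(C, E) = AND(1, 0) = 0
w2 = XOR(w1, F) = XOR(0, 0) = 0
w3 = XOR(w2, w1) = XOR(0, 0) = 0
w4 = OR(w3, A) = OR(0, 0) = 0
w5 = XOR(D, w4) = XOR(0, 0) = 0
w6 = XOR(w3, B) = XOR(0, 0) = 0
w7 = OR(w6, w2) = OR(0, 0) = 0
w8 = OR(w2, w5) = OR(0, 0) = 0
So w7 = 0 and w8 = 0.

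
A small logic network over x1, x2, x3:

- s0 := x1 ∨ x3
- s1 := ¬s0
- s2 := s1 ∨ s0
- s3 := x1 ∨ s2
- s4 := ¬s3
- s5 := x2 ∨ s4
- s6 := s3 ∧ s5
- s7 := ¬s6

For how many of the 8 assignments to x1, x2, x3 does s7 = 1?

4

s7 = ¬s6 must be 1, so s6 = 0.
Enumerating the 8 input combinations, 4 give s7 = 1 and 4 give s7 = 0.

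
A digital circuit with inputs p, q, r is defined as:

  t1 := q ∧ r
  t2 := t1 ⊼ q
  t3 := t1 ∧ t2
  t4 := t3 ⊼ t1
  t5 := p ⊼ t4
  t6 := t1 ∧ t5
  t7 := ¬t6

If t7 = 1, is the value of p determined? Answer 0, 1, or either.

Both values of p occur among assignments with t7 = 1:
  p=0: p=0, q=0, r=0
  p=1: p=1, q=0, r=0

either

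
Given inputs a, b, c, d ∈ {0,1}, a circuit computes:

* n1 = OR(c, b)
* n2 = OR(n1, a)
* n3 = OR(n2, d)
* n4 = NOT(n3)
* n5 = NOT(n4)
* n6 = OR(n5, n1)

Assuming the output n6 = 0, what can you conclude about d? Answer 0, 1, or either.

n6 = OR(n5, n1) must be 0, so both n5 = 0 and n1 = 0.
n5 = NOT(n4) must be 0, so n4 = 1.
Every assignment with n6 = 0 has d = 0; there are 1 such assignment(s).
  a=0, b=0, c=0, d=0

0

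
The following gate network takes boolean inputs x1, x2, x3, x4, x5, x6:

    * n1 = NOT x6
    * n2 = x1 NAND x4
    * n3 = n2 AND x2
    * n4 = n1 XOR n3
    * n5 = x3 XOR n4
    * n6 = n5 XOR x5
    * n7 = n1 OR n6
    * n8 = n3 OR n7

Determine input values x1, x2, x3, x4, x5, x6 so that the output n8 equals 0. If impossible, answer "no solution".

n8 = n3 OR n7 must be 0, so both n3 = 0 and n7 = 0.
n3 = n2 AND x2 must be 0, so at least one of n2, x2 is 0.
n7 = n1 OR n6 must be 0, so both n1 = 0 and n6 = 0.
Check with x1=0, x2=0, x3=0, x4=1, x5=0, x6=1:
n1 = NOT x6 = NOT 1 = 0
n2 = x1 NAND x4 = 0 NAND 1 = 1
n3 = n2 AND x2 = 1 AND 0 = 0
n4 = n1 XOR n3 = 0 XOR 0 = 0
n5 = x3 XOR n4 = 0 XOR 0 = 0
n6 = n5 XOR x5 = 0 XOR 0 = 0
n7 = n1 OR n6 = 0 OR 0 = 0
n8 = n3 OR n7 = 0 OR 0 = 0
So n8 = 0 as required.

x1=0, x2=0, x3=0, x4=1, x5=0, x6=1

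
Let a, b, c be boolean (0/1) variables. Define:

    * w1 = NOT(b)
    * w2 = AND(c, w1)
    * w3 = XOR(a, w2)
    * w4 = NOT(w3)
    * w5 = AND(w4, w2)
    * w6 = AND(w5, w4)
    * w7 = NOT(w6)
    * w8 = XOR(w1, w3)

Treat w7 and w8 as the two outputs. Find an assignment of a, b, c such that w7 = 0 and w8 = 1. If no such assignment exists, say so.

a=1, b=0, c=1

Check with a=1, b=0, c=1:
w1 = NOT(b) = NOT 0 = 1
w2 = AND(c, w1) = AND(1, 1) = 1
w3 = XOR(a, w2) = XOR(1, 1) = 0
w4 = NOT(w3) = NOT 0 = 1
w5 = AND(w4, w2) = AND(1, 1) = 1
w6 = AND(w5, w4) = AND(1, 1) = 1
w7 = NOT(w6) = NOT 1 = 0
w8 = XOR(w1, w3) = XOR(1, 0) = 1
So w7 = 0 and w8 = 1.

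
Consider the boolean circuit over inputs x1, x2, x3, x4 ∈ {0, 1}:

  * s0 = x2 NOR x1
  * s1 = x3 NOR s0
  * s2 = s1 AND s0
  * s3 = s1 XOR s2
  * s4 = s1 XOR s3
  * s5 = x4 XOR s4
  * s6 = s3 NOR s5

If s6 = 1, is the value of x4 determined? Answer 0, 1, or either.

s6 = s3 NOR s5 must be 1, so both s3 = 0 and s5 = 0.
s3 = s1 XOR s2 must be 0, so s1 and s2 are equal.
Every assignment with s6 = 1 has x4 = 0; there are 5 such assignment(s).

0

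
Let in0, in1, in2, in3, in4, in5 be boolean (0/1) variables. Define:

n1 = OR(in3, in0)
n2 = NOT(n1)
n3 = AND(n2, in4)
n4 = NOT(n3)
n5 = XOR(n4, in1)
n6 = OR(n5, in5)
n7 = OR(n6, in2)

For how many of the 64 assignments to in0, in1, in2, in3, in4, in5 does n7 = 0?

8

n7 = OR(n6, in2) must be 0, so both n6 = 0 and in2 = 0.
n6 = OR(n5, in5) must be 0, so both n5 = 0 and in5 = 0.
n5 = XOR(n4, in1) must be 0, so n4 and in1 are equal.
Enumerating the 64 input combinations, 8 give n7 = 0 and 56 give n7 = 1.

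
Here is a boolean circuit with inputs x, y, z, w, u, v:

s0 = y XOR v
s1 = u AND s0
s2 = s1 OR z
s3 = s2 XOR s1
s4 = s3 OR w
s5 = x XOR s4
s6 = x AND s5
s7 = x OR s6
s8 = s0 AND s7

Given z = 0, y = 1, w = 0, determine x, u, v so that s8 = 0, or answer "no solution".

s8 = s0 AND s7 must be 0, so at least one of s0, s7 is 0.
Check with z = 0, y = 1, w = 0 and x=1, u=1, v=1:
s0 = y XOR v = 1 XOR 1 = 0
s1 = u AND s0 = 1 AND 0 = 0
s2 = s1 OR z = 0 OR 0 = 0
s3 = s2 XOR s1 = 0 XOR 0 = 0
s4 = s3 OR w = 0 OR 0 = 0
s5 = x XOR s4 = 1 XOR 0 = 1
s6 = x AND s5 = 1 AND 1 = 1
s7 = x OR s6 = 1 OR 1 = 1
s8 = s0 AND s7 = 0 AND 1 = 0
So s8 = 0.

x=1, u=1, v=1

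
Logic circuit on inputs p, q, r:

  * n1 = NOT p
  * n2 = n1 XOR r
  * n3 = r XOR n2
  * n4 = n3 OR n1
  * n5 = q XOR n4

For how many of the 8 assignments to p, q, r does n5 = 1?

n5 = q XOR n4 must be 1, so q and n4 differ.
Satisfying assignments:
  p=0, q=0, r=0
  p=0, q=0, r=1
  p=1, q=1, r=0
  p=1, q=1, r=1

4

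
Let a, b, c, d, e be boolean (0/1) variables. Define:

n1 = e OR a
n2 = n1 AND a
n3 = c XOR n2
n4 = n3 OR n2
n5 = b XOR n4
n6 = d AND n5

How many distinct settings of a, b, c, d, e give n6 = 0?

24

n6 = d AND n5 must be 0, so at least one of d, n5 is 0.
Enumerating the 32 input combinations, 24 give n6 = 0 and 8 give n6 = 1.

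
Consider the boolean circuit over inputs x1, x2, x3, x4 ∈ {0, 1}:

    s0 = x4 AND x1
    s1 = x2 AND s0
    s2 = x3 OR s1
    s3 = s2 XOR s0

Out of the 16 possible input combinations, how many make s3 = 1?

s3 = s2 XOR s0 must be 1, so s2 and s0 differ.
Enumerating the 16 input combinations, 7 give s3 = 1 and 9 give s3 = 0.

7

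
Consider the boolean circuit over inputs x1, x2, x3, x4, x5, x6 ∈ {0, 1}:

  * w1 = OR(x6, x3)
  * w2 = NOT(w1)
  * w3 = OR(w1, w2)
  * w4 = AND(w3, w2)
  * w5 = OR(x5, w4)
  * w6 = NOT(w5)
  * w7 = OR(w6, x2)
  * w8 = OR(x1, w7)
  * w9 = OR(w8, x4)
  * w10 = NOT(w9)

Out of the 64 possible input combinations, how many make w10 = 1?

w10 = NOT(w9) must be 1, so w9 = 0.
w9 = OR(w8, x4) must be 0, so both w8 = 0 and x4 = 0.
w8 = OR(x1, w7) must be 0, so both x1 = 0 and w7 = 0.
Enumerating the 64 input combinations, 5 give w10 = 1 and 59 give w10 = 0.

5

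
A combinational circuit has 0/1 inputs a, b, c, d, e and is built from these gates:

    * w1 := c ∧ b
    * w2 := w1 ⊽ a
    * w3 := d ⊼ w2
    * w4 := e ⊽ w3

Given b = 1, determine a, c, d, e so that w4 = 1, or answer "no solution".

w4 = e ⊽ w3 must be 1, so both e = 0 and w3 = 0.
Check with b = 1 and a=0, c=0, d=1, e=0:
w1 = c ∧ b = 0 ∧ 1 = 0
w2 = w1 ⊽ a = 0 ⊽ 0 = 1
w3 = d ⊼ w2 = 1 ⊼ 1 = 0
w4 = e ⊽ w3 = 0 ⊽ 0 = 1
So w4 = 1.

a=0, c=0, d=1, e=0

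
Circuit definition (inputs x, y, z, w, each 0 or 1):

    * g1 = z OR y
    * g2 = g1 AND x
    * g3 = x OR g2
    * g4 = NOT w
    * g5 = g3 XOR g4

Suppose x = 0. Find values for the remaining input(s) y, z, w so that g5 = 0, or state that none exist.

g5 = g3 XOR g4 must be 0, so g3 and g4 are equal.
Check with x = 0 and y=1, z=0, w=1:
g1 = z OR y = 0 OR 1 = 1
g2 = g1 AND x = 1 AND 0 = 0
g3 = x OR g2 = 0 OR 0 = 0
g4 = NOT w = NOT 1 = 0
g5 = g3 XOR g4 = 0 XOR 0 = 0
So g5 = 0.

y=1 z=0 w=1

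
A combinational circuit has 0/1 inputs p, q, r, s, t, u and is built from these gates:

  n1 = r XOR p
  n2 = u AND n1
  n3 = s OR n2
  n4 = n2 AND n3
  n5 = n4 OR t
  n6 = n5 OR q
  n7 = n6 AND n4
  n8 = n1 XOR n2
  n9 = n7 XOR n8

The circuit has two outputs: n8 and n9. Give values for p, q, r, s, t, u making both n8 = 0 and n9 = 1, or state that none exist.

Check with p=0, q=1, r=1, s=1, t=1, u=1:
n1 = r XOR p = 1 XOR 0 = 1
n2 = u AND n1 = 1 AND 1 = 1
n3 = s OR n2 = 1 OR 1 = 1
n4 = n2 AND n3 = 1 AND 1 = 1
n5 = n4 OR t = 1 OR 1 = 1
n6 = n5 OR q = 1 OR 1 = 1
n7 = n6 AND n4 = 1 AND 1 = 1
n8 = n1 XOR n2 = 1 XOR 1 = 0
n9 = n7 XOR n8 = 1 XOR 0 = 1
So n8 = 0 and n9 = 1.

p=0, q=1, r=1, s=1, t=1, u=1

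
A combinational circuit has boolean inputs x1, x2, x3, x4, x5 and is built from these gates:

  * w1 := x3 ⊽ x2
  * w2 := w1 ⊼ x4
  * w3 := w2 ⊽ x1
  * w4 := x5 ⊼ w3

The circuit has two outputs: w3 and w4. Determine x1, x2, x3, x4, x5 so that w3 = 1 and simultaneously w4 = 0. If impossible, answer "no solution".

Check with x1=0, x2=0, x3=0, x4=1, x5=1:
w1 = x3 ⊽ x2 = 0 ⊽ 0 = 1
w2 = w1 ⊼ x4 = 1 ⊼ 1 = 0
w3 = w2 ⊽ x1 = 0 ⊽ 0 = 1
w4 = x5 ⊼ w3 = 1 ⊼ 1 = 0
So w3 = 1 and w4 = 0.

x1=0, x2=0, x3=0, x4=1, x5=1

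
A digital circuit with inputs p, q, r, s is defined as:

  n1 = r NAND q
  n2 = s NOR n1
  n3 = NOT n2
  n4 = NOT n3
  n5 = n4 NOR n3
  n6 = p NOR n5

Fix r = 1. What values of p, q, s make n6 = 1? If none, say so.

n6 = p NOR n5 must be 1, so both p = 0 and n5 = 0.
Check with r = 1 and p=0, q=0, s=1:
n1 = r NAND q = 1 NAND 0 = 1
n2 = s NOR n1 = 1 NOR 1 = 0
n3 = NOT n2 = NOT 0 = 1
n4 = NOT n3 = NOT 1 = 0
n5 = n4 NOR n3 = 0 NOR 1 = 0
n6 = p NOR n5 = 0 NOR 0 = 1
So n6 = 1.

p=0, q=0, s=1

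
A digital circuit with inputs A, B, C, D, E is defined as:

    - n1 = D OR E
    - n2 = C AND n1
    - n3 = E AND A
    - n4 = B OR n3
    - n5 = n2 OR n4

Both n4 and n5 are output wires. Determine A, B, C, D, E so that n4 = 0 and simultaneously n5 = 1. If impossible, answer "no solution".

A=0, B=0, C=1, D=1, E=1

Check with A=0, B=0, C=1, D=1, E=1:
n1 = D OR E = 1 OR 1 = 1
n2 = C AND n1 = 1 AND 1 = 1
n3 = E AND A = 1 AND 0 = 0
n4 = B OR n3 = 0 OR 0 = 0
n5 = n2 OR n4 = 1 OR 0 = 1
So n4 = 0 and n5 = 1.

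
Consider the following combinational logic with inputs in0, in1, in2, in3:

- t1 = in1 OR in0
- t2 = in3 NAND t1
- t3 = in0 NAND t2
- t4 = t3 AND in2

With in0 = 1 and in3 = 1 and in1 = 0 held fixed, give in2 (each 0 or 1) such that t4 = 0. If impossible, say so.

Check with in0 = 1 and in3 = 1 and in1 = 0 and in2=0:
t1 = in1 OR in0 = 0 OR 1 = 1
t2 = in3 NAND t1 = 1 NAND 1 = 0
t3 = in0 NAND t2 = 1 NAND 0 = 1
t4 = t3 AND in2 = 1 AND 0 = 0
So t4 = 0.

in2=0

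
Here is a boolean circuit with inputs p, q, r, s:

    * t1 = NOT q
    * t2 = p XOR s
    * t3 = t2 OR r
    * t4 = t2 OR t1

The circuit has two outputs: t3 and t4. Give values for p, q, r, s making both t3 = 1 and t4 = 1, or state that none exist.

Check with p=1 q=0 r=1 s=0:
t1 = NOT q = NOT 0 = 1
t2 = p XOR s = 1 XOR 0 = 1
t3 = t2 OR r = 1 OR 1 = 1
t4 = t2 OR t1 = 1 OR 1 = 1
So t3 = 1 and t4 = 1.

p=1 q=0 r=1 s=0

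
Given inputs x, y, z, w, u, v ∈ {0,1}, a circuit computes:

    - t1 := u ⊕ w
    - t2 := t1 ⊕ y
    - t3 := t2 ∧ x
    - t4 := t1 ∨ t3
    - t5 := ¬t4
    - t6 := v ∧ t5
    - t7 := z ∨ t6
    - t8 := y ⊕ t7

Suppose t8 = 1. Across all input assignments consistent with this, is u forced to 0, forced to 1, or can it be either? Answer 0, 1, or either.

either

Both values of u occur among assignments with t8 = 1:
  u=0: x=0, y=0, z=0, w=0, u=0, v=1
  u=1: x=0, y=0, z=0, w=1, u=1, v=1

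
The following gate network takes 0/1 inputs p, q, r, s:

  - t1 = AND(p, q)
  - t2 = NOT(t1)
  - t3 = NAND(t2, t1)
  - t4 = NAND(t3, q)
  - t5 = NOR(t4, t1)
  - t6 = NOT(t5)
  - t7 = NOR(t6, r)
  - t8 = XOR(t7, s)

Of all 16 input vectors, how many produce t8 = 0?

t8 = XOR(t7, s) must be 0, so t7 and s are equal.
Enumerating the 16 input combinations, 8 give t8 = 0 and 8 give t8 = 1.

8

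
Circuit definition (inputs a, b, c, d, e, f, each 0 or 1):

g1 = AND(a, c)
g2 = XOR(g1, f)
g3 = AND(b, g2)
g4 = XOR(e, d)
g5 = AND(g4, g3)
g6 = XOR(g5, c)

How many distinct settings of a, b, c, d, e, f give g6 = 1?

32

g6 = XOR(g5, c) must be 1, so g5 and c differ.
Enumerating the 64 input combinations, 32 give g6 = 1 and 32 give g6 = 0.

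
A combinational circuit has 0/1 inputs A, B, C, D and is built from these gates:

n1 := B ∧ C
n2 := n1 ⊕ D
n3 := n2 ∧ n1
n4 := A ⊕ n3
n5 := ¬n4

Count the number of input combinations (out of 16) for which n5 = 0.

n5 = ¬n4 must be 0, so n4 = 1.
n4 = A ⊕ n3 must be 1, so A and n3 differ.
Enumerating the 16 input combinations, 8 give n5 = 0 and 8 give n5 = 1.

8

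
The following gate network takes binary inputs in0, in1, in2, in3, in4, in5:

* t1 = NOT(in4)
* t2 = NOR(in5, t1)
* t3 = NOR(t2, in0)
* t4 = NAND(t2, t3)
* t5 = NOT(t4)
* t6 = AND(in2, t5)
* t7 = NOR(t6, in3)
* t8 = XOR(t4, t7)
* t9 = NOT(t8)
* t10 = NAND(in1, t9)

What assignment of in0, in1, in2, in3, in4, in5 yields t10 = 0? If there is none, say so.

in0=0, in1=1, in2=0, in3=0, in4=1, in5=1

t10 = NAND(in1, t9) must be 0, so both in1 = 1 and t9 = 1.
t9 = NOT(t8) must be 1, so t8 = 0.
t8 = XOR(t4, t7) must be 0, so t4 and t7 are equal.
Check with in0=0, in1=1, in2=0, in3=0, in4=1, in5=1:
t1 = NOT(in4) = NOT 1 = 0
t2 = NOR(in5, t1) = NOR(1, 0) = 0
t3 = NOR(t2, in0) = NOR(0, 0) = 1
t4 = NAND(t2, t3) = NAND(0, 1) = 1
t5 = NOT(t4) = NOT 1 = 0
t6 = AND(in2, t5) = AND(0, 0) = 0
t7 = NOR(t6, in3) = NOR(0, 0) = 1
t8 = XOR(t4, t7) = XOR(1, 1) = 0
t9 = NOT(t8) = NOT 0 = 1
t10 = NAND(in1, t9) = NAND(1, 1) = 0
So t10 = 0 as required.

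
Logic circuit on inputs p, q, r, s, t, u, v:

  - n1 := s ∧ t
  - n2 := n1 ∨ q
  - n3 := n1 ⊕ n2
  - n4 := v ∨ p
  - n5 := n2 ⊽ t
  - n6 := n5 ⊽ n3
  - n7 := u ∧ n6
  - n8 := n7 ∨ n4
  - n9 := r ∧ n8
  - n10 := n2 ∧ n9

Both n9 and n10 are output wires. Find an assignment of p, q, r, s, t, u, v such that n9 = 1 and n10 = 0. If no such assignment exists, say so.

p=0 q=0 r=1 s=1 t=0 u=1 v=1

Check with p=0 q=0 r=1 s=1 t=0 u=1 v=1:
n1 = s ∧ t = 1 ∧ 0 = 0
n2 = n1 ∨ q = 0 ∨ 0 = 0
n3 = n1 ⊕ n2 = 0 ⊕ 0 = 0
n4 = v ∨ p = 1 ∨ 0 = 1
n5 = n2 ⊽ t = 0 ⊽ 0 = 1
n6 = n5 ⊽ n3 = 1 ⊽ 0 = 0
n7 = u ∧ n6 = 1 ∧ 0 = 0
n8 = n7 ∨ n4 = 0 ∨ 1 = 1
n9 = r ∧ n8 = 1 ∧ 1 = 1
n10 = n2 ∧ n9 = 0 ∧ 1 = 0
So n9 = 1 and n10 = 0.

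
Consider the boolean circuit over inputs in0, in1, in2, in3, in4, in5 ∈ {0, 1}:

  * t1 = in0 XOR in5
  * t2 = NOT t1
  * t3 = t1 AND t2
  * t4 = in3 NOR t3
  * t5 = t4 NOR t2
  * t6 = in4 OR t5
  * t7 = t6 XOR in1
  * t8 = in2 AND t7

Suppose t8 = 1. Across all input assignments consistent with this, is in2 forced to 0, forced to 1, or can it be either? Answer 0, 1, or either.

t8 = in2 AND t7 must be 1, so both in2 = 1 and t7 = 1.
t7 = t6 XOR in1 must be 1, so t6 and in1 differ.
Every assignment with t8 = 1 has in2 = 1; there are 16 such assignment(s).

1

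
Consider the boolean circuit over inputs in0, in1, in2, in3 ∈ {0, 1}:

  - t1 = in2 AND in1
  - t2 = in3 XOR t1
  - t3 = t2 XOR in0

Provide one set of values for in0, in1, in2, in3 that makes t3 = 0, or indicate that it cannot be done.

in0=1, in1=1, in2=1, in3=0

t3 = t2 XOR in0 must be 0, so t2 and in0 are equal.
Check with in0=1, in1=1, in2=1, in3=0:
t1 = in2 AND in1 = 1 AND 1 = 1
t2 = in3 XOR t1 = 0 XOR 1 = 1
t3 = t2 XOR in0 = 1 XOR 1 = 0
So t3 = 0 as required.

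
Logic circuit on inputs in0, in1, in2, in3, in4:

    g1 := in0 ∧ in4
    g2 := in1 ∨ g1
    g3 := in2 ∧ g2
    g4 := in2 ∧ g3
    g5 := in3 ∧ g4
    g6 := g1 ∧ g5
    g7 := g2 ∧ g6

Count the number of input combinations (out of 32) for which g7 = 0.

g7 = g2 ∧ g6 must be 0, so at least one of g2, g6 is 0.
Enumerating the 32 input combinations, 30 give g7 = 0 and 2 give g7 = 1.

30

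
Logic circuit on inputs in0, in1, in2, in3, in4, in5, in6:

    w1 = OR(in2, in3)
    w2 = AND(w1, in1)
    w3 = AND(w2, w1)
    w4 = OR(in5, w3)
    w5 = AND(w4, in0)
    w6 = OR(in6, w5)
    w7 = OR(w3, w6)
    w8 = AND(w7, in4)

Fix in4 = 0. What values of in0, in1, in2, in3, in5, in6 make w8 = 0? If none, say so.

in0=0, in1=1, in2=0, in3=0, in5=1, in6=1

w8 = AND(w7, in4) must be 0, so at least one of w7, in4 is 0.
Check with in4 = 0 and in0=0, in1=1, in2=0, in3=0, in5=1, in6=1:
w1 = OR(in2, in3) = OR(0, 0) = 0
w2 = AND(w1, in1) = AND(0, 1) = 0
w3 = AND(w2, w1) = AND(0, 0) = 0
w4 = OR(in5, w3) = OR(1, 0) = 1
w5 = AND(w4, in0) = AND(1, 0) = 0
w6 = OR(in6, w5) = OR(1, 0) = 1
w7 = OR(w3, w6) = OR(0, 1) = 1
w8 = AND(w7, in4) = AND(1, 0) = 0
So w8 = 0.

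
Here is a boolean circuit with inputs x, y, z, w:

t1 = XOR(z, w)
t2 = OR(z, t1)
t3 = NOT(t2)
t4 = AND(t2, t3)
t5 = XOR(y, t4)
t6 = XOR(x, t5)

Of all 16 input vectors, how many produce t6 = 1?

t6 = XOR(x, t5) must be 1, so x and t5 differ.
Enumerating the 16 input combinations, 8 give t6 = 1 and 8 give t6 = 0.

8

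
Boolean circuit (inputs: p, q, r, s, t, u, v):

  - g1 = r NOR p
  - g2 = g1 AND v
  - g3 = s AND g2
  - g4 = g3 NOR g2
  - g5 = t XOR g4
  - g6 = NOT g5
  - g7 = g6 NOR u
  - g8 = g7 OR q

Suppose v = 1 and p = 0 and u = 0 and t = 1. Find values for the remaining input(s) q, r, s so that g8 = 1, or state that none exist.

q=1, r=1, s=1

g8 = g7 OR q must be 1, so at least one of g7, q is 1.
Check with v = 1 and p = 0 and u = 0 and t = 1 and q=1, r=1, s=1:
g1 = r NOR p = 1 NOR 0 = 0
g2 = g1 AND v = 0 AND 1 = 0
g3 = s AND g2 = 1 AND 0 = 0
g4 = g3 NOR g2 = 0 NOR 0 = 1
g5 = t XOR g4 = 1 XOR 1 = 0
g6 = NOT g5 = NOT 0 = 1
g7 = g6 NOR u = 1 NOR 0 = 0
g8 = g7 OR q = 0 OR 1 = 1
So g8 = 1.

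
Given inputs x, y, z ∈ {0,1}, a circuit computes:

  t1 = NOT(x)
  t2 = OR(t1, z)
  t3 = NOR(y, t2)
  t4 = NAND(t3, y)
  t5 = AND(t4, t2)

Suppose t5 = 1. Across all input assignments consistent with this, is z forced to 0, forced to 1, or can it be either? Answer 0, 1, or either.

either

Both values of z occur among assignments with t5 = 1:
  z=0: x=0, y=0, z=0
  z=1: x=0, y=0, z=1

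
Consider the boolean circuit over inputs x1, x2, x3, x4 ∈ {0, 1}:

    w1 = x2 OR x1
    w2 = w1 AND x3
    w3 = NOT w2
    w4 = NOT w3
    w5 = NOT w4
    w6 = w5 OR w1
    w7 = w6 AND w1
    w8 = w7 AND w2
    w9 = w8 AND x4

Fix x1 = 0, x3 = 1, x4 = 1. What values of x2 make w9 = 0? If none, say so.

x2=0

w9 = w8 AND x4 must be 0, so at least one of w8, x4 is 0.
Check with x1 = 0, x3 = 1, x4 = 1 and x2=0:
w1 = x2 OR x1 = 0 OR 0 = 0
w2 = w1 AND x3 = 0 AND 1 = 0
w3 = NOT w2 = NOT 0 = 1
w4 = NOT w3 = NOT 1 = 0
w5 = NOT w4 = NOT 0 = 1
w6 = w5 OR w1 = 1 OR 0 = 1
w7 = w6 AND w1 = 1 AND 0 = 0
w8 = w7 AND w2 = 0 AND 0 = 0
w9 = w8 AND x4 = 0 AND 1 = 0
So w9 = 0.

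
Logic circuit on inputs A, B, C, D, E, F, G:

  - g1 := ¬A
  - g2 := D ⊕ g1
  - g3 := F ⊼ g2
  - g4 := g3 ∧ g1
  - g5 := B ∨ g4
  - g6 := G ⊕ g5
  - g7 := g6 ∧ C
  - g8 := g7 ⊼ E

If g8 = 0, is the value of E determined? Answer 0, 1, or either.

1

g8 = g7 ⊼ E must be 0, so both g7 = 1 and E = 1.
g7 = g6 ∧ C must be 1, so both g6 = 1 and C = 1.
g6 = G ⊕ g5 must be 1, so G and g5 differ.
Every assignment with g8 = 0 has E = 1; there are 16 such assignment(s).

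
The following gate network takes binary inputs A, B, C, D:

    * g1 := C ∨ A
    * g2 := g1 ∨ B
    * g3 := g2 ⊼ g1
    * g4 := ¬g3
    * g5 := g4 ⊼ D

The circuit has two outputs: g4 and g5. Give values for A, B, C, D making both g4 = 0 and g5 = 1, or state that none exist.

A=0 B=1 C=0 D=0

Check with A=0 B=1 C=0 D=0:
g1 = C ∨ A = 0 ∨ 0 = 0
g2 = g1 ∨ B = 0 ∨ 1 = 1
g3 = g2 ⊼ g1 = 1 ⊼ 0 = 1
g4 = ¬g3 = ¬1 = 0
g5 = g4 ⊼ D = 0 ⊼ 0 = 1
So g4 = 0 and g5 = 1.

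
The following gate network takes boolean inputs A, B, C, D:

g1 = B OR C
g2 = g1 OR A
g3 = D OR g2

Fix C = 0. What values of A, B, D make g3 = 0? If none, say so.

Check with C = 0 and A=0, B=0, D=0:
g1 = B OR C = 0 OR 0 = 0
g2 = g1 OR A = 0 OR 0 = 0
g3 = D OR g2 = 0 OR 0 = 0
So g3 = 0.

A=0 B=0 D=0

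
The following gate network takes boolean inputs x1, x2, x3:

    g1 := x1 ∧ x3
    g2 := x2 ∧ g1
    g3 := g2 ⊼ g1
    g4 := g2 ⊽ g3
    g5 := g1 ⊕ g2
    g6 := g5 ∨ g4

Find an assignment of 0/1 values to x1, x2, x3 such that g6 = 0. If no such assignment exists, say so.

Check with x1=1 x2=1 x3=0:
g1 = x1 ∧ x3 = 1 ∧ 0 = 0
g2 = x2 ∧ g1 = 1 ∧ 0 = 0
g3 = g2 ⊼ g1 = 0 ⊼ 0 = 1
g4 = g2 ⊽ g3 = 0 ⊽ 1 = 0
g5 = g1 ⊕ g2 = 0 ⊕ 0 = 0
g6 = g5 ∨ g4 = 0 ∨ 0 = 0
So g6 = 0 as required.

x1=1 x2=1 x3=0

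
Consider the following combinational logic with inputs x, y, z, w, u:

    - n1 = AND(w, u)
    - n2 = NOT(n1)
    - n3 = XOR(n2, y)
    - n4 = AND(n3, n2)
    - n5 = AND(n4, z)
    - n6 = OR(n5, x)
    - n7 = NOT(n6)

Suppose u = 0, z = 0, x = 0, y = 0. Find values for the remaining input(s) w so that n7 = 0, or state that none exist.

With u = 0, z = 0, x = 0, y = 0 fixed, none of the 2 settings of w give n7 = 0.
For example, with w=0:
n1 = AND(w, u) = AND(0, 0) = 0
n2 = NOT(n1) = NOT 0 = 1
n3 = XOR(n2, y) = XOR(1, 0) = 1
n4 = AND(n3, n2) = AND(1, 1) = 1
n5 = AND(n4, z) = AND(1, 0) = 0
n6 = OR(n5, x) = OR(0, 0) = 0
n7 = NOT(n6) = NOT 0 = 1
giving n7 = 1 ≠ 0.

no solution exists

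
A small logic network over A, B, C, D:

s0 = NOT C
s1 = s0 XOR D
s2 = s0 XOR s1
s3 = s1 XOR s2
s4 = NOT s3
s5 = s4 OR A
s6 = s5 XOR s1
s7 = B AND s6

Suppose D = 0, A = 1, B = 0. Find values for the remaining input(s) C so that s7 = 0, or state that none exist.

C=0

Check with D = 0, A = 1, B = 0 and C=0:
s0 = NOT C = NOT 0 = 1
s1 = s0 XOR D = 1 XOR 0 = 1
s2 = s0 XOR s1 = 1 XOR 1 = 0
s3 = s1 XOR s2 = 1 XOR 0 = 1
s4 = NOT s3 = NOT 1 = 0
s5 = s4 OR A = 0 OR 1 = 1
s6 = s5 XOR s1 = 1 XOR 1 = 0
s7 = B AND s6 = 0 AND 0 = 0
So s7 = 0.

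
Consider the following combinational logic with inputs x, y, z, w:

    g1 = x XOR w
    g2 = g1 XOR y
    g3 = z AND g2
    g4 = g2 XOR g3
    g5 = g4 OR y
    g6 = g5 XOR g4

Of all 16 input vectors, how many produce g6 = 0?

g6 = g5 XOR g4 must be 0, so g5 and g4 are equal.
Enumerating the 16 input combinations, 10 give g6 = 0 and 6 give g6 = 1.

10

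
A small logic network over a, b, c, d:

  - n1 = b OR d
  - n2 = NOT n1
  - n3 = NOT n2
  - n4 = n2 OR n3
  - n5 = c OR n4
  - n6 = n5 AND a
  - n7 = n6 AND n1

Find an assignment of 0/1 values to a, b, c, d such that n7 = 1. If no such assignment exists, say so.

a=1, b=1, c=1, d=0

n7 = n6 AND n1 must be 1, so both n6 = 1 and n1 = 1.
n6 = n5 AND a must be 1, so both n5 = 1 and a = 1.
n1 = b OR d must be 1, so at least one of b, d is 1.
Check with a=1, b=1, c=1, d=0:
n1 = b OR d = 1 OR 0 = 1
n2 = NOT n1 = NOT 1 = 0
n3 = NOT n2 = NOT 0 = 1
n4 = n2 OR n3 = 0 OR 1 = 1
n5 = c OR n4 = 1 OR 1 = 1
n6 = n5 AND a = 1 AND 1 = 1
n7 = n6 AND n1 = 1 AND 1 = 1
So n7 = 1 as required.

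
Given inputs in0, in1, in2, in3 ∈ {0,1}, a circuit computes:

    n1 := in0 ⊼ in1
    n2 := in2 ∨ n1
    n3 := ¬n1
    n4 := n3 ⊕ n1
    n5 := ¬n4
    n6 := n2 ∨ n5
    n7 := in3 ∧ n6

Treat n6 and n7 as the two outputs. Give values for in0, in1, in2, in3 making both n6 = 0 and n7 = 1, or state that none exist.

no solution exists

Across all 16 input combinations, none give both n6 = 0 and n7 = 1.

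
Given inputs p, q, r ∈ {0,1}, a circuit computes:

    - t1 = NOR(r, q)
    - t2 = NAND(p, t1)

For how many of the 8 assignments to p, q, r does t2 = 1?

7

t2 = NAND(p, t1) must be 1, so at least one of p, t1 is 0.
Enumerating the 8 input combinations, 7 give t2 = 1 and 1 give t2 = 0.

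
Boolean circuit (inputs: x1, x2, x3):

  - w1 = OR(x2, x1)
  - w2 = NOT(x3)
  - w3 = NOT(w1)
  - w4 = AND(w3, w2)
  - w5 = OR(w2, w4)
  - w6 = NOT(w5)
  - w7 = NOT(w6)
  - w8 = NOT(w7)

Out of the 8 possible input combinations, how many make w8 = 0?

w8 = NOT(w7) must be 0, so w7 = 1.
Satisfying assignments:
  x1=0, x2=0, x3=0
  x1=0, x2=1, x3=0
  x1=1, x2=0, x3=0
  x1=1, x2=1, x3=0

4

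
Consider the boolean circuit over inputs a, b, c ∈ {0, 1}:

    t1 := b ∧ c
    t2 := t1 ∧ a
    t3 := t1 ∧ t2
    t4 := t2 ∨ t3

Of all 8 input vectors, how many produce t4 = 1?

1

t4 = t2 ∨ t3 must be 1, so at least one of t2, t3 is 1.
Satisfying assignments:
  a=1, b=1, c=1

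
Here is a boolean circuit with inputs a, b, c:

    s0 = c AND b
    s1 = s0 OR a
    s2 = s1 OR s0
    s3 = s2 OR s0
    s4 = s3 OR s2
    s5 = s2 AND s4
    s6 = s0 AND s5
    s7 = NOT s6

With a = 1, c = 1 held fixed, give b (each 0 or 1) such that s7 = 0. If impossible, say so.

b=1

s7 = NOT s6 must be 0, so s6 = 1.
Check with a = 1, c = 1 and b=1:
s0 = c AND b = 1 AND 1 = 1
s1 = s0 OR a = 1 OR 1 = 1
s2 = s1 OR s0 = 1 OR 1 = 1
s3 = s2 OR s0 = 1 OR 1 = 1
s4 = s3 OR s2 = 1 OR 1 = 1
s5 = s2 AND s4 = 1 AND 1 = 1
s6 = s0 AND s5 = 1 AND 1 = 1
s7 = NOT s6 = NOT 1 = 0
So s7 = 0.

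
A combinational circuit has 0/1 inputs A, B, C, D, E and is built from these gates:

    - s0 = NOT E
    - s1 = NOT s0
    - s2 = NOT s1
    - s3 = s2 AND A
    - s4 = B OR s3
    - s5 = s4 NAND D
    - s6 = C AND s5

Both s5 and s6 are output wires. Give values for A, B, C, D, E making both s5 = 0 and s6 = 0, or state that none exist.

A=1, B=1, C=1, D=1, E=0

Check with A=1, B=1, C=1, D=1, E=0:
s0 = NOT E = NOT 0 = 1
s1 = NOT s0 = NOT 1 = 0
s2 = NOT s1 = NOT 0 = 1
s3 = s2 AND A = 1 AND 1 = 1
s4 = B OR s3 = 1 OR 1 = 1
s5 = s4 NAND D = 1 NAND 1 = 0
s6 = C AND s5 = 1 AND 0 = 0
So s5 = 0 and s6 = 0.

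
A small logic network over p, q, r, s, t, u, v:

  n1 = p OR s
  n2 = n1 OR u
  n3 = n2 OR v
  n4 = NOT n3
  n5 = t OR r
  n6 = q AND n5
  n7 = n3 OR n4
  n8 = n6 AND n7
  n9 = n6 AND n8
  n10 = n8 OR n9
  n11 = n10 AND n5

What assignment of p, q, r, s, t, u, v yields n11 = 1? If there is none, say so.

n11 = n10 AND n5 must be 1, so both n10 = 1 and n5 = 1.
n10 = n8 OR n9 must be 1, so at least one of n8, n9 is 1.
n5 = t OR r must be 1, so at least one of t, r is 1.
Check with p=0 q=1 r=1 s=0 t=1 u=0 v=1:
n1 = p OR s = 0 OR 0 = 0
n2 = n1 OR u = 0 OR 0 = 0
n3 = n2 OR v = 0 OR 1 = 1
n4 = NOT n3 = NOT 1 = 0
n5 = t OR r = 1 OR 1 = 1
n6 = q AND n5 = 1 AND 1 = 1
n7 = n3 OR n4 = 1 OR 0 = 1
n8 = n6 AND n7 = 1 AND 1 = 1
n9 = n6 AND n8 = 1 AND 1 = 1
n10 = n8 OR n9 = 1 OR 1 = 1
n11 = n10 AND n5 = 1 AND 1 = 1
So n11 = 1 as required.

p=0 q=1 r=1 s=0 t=1 u=0 v=1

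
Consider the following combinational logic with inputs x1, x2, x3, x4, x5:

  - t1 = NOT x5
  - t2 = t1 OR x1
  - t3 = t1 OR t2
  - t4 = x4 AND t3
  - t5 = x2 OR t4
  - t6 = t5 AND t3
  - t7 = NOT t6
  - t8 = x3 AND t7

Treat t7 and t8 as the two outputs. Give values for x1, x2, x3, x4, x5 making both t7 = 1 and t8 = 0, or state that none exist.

x1=0, x2=0, x3=0, x4=1, x5=1

Check with x1=0, x2=0, x3=0, x4=1, x5=1:
t1 = NOT x5 = NOT 1 = 0
t2 = t1 OR x1 = 0 OR 0 = 0
t3 = t1 OR t2 = 0 OR 0 = 0
t4 = x4 AND t3 = 1 AND 0 = 0
t5 = x2 OR t4 = 0 OR 0 = 0
t6 = t5 AND t3 = 0 AND 0 = 0
t7 = NOT t6 = NOT 0 = 1
t8 = x3 AND t7 = 0 AND 1 = 0
So t7 = 1 and t8 = 0.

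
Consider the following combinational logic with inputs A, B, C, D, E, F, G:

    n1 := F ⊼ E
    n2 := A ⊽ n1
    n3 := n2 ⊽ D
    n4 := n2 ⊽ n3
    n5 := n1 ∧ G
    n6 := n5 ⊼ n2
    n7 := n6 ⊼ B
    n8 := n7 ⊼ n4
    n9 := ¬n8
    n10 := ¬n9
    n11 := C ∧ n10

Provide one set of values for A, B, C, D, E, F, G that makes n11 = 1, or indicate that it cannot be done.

A=0, B=1, C=1, D=1, E=1, F=0, G=1

n11 = C ∧ n10 must be 1, so both C = 1 and n10 = 1.
Check with A=0, B=1, C=1, D=1, E=1, F=0, G=1:
n1 = F ⊼ E = 0 ⊼ 1 = 1
n2 = A ⊽ n1 = 0 ⊽ 1 = 0
n3 = n2 ⊽ D = 0 ⊽ 1 = 0
n4 = n2 ⊽ n3 = 0 ⊽ 0 = 1
n5 = n1 ∧ G = 1 ∧ 1 = 1
n6 = n5 ⊼ n2 = 1 ⊼ 0 = 1
n7 = n6 ⊼ B = 1 ⊼ 1 = 0
n8 = n7 ⊼ n4 = 0 ⊼ 1 = 1
n9 = ¬n8 = ¬1 = 0
n10 = ¬n9 = ¬0 = 1
n11 = C ∧ n10 = 1 ∧ 1 = 1
So n11 = 1 as required.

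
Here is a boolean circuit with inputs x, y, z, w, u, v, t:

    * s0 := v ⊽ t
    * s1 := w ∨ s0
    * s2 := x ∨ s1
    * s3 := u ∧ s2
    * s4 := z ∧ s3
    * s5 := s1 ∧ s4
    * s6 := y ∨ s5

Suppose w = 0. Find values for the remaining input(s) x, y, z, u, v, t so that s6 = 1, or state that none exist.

x=1 y=1 z=0 u=0 v=0 t=1

s6 = y ∨ s5 must be 1, so at least one of y, s5 is 1.
Check with w = 0 and x=1, y=1, z=0, u=0, v=0, t=1:
s0 = v ⊽ t = 0 ⊽ 1 = 0
s1 = w ∨ s0 = 0 ∨ 0 = 0
s2 = x ∨ s1 = 1 ∨ 0 = 1
s3 = u ∧ s2 = 0 ∧ 1 = 0
s4 = z ∧ s3 = 0 ∧ 0 = 0
s5 = s1 ∧ s4 = 0 ∧ 0 = 0
s6 = y ∨ s5 = 1 ∨ 0 = 1
So s6 = 1.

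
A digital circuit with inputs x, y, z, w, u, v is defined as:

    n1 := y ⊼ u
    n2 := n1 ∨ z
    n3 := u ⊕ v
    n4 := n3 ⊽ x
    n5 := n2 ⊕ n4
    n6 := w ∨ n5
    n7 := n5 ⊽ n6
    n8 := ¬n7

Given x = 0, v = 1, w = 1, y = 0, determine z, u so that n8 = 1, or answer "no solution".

Check with x = 0, v = 1, w = 1, y = 0 and z=0, u=1:
n1 = y ⊼ u = 0 ⊼ 1 = 1
n2 = n1 ∨ z = 1 ∨ 0 = 1
n3 = u ⊕ v = 1 ⊕ 1 = 0
n4 = n3 ⊽ x = 0 ⊽ 0 = 1
n5 = n2 ⊕ n4 = 1 ⊕ 1 = 0
n6 = w ∨ n5 = 1 ∨ 0 = 1
n7 = n5 ⊽ n6 = 0 ⊽ 1 = 0
n8 = ¬n7 = ¬0 = 1
So n8 = 1.

z=0, u=1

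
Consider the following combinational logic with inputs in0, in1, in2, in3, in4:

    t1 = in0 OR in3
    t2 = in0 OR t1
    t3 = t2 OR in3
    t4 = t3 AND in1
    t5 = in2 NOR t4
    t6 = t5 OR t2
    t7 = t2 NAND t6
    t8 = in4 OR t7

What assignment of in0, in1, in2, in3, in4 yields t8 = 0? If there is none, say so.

Check with in0=1 in1=1 in2=0 in3=1 in4=0:
t1 = in0 OR in3 = 1 OR 1 = 1
t2 = in0 OR t1 = 1 OR 1 = 1
t3 = t2 OR in3 = 1 OR 1 = 1
t4 = t3 AND in1 = 1 AND 1 = 1
t5 = in2 NOR t4 = 0 NOR 1 = 0
t6 = t5 OR t2 = 0 OR 1 = 1
t7 = t2 NAND t6 = 1 NAND 1 = 0
t8 = in4 OR t7 = 0 OR 0 = 0
So t8 = 0 as required.

in0=1 in1=1 in2=0 in3=1 in4=0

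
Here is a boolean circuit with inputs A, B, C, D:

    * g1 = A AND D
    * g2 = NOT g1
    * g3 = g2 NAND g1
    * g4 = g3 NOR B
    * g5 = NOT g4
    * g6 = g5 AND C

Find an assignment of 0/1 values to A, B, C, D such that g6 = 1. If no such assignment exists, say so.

A=0, B=0, C=1, D=0

g6 = g5 AND C must be 1, so both g5 = 1 and C = 1.
g5 = NOT g4 must be 1, so g4 = 0.
Check with A=0, B=0, C=1, D=0:
g1 = A AND D = 0 AND 0 = 0
g2 = NOT g1 = NOT 0 = 1
g3 = g2 NAND g1 = 1 NAND 0 = 1
g4 = g3 NOR B = 1 NOR 0 = 0
g5 = NOT g4 = NOT 0 = 1
g6 = g5 AND C = 1 AND 1 = 1
So g6 = 1 as required.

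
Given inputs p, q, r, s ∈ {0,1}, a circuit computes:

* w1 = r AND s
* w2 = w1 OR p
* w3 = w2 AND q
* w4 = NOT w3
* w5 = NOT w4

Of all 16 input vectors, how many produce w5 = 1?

5

w5 = NOT w4 must be 1, so w4 = 0.
w4 = NOT w3 must be 0, so w3 = 1.
w3 = w2 AND q must be 1, so both w2 = 1 and q = 1.
Satisfying assignments:
  p=0, q=1, r=1, s=1
  p=1, q=1, r=0, s=0
  p=1, q=1, r=0, s=1
  p=1, q=1, r=1, s=0
  p=1, q=1, r=1, s=1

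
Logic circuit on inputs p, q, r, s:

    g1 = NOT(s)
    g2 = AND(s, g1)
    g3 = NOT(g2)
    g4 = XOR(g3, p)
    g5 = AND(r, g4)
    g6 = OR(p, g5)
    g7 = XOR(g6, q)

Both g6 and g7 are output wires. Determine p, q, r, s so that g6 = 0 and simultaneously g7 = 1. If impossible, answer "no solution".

p=0, q=1, r=0, s=1

Check with p=0, q=1, r=0, s=1:
g1 = NOT(s) = NOT 1 = 0
g2 = AND(s, g1) = AND(1, 0) = 0
g3 = NOT(g2) = NOT 0 = 1
g4 = XOR(g3, p) = XOR(1, 0) = 1
g5 = AND(r, g4) = AND(0, 1) = 0
g6 = OR(p, g5) = OR(0, 0) = 0
g7 = XOR(g6, q) = XOR(0, 1) = 1
So g6 = 0 and g7 = 1.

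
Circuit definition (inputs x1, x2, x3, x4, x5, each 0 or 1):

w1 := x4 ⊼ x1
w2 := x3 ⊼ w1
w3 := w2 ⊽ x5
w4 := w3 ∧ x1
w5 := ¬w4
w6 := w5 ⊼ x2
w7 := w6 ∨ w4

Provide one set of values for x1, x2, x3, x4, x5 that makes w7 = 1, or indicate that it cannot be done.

x1=0, x2=0, x3=1, x4=0, x5=0

Check with x1=0, x2=0, x3=1, x4=0, x5=0:
w1 = x4 ⊼ x1 = 0 ⊼ 0 = 1
w2 = x3 ⊼ w1 = 1 ⊼ 1 = 0
w3 = w2 ⊽ x5 = 0 ⊽ 0 = 1
w4 = w3 ∧ x1 = 1 ∧ 0 = 0
w5 = ¬w4 = ¬0 = 1
w6 = w5 ⊼ x2 = 1 ⊼ 0 = 1
w7 = w6 ∨ w4 = 1 ∨ 0 = 1
So w7 = 1 as required.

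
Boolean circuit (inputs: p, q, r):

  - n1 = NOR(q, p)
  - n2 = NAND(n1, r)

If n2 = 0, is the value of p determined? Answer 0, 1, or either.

n2 = NAND(n1, r) must be 0, so both n1 = 1 and r = 1.
n1 = NOR(q, p) must be 1, so both q = 0 and p = 0.
Every assignment with n2 = 0 has p = 0; there are 1 such assignment(s).
  p=0, q=0, r=1

0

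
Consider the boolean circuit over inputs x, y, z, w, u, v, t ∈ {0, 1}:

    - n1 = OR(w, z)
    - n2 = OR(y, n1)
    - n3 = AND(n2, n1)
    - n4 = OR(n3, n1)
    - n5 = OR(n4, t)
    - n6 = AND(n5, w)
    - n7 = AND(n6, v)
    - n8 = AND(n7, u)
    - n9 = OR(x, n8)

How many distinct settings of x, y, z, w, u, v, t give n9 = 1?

72

n9 = OR(x, n8) must be 1, so at least one of x, n8 is 1.
Enumerating the 128 input combinations, 72 give n9 = 1 and 56 give n9 = 0.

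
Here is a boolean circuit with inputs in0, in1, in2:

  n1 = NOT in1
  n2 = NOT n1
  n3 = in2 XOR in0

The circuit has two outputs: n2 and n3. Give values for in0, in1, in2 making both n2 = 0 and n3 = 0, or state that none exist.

in0=0, in1=0, in2=0

Check with in0=0, in1=0, in2=0:
n1 = NOT in1 = NOT 0 = 1
n2 = NOT n1 = NOT 1 = 0
n3 = in2 XOR in0 = 0 XOR 0 = 0
So n2 = 0 and n3 = 0.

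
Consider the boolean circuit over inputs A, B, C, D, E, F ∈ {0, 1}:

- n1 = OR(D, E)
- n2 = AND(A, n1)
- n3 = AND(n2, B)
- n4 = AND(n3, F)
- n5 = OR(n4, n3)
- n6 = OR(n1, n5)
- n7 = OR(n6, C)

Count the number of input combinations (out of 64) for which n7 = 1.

n7 = OR(n6, C) must be 1, so at least one of n6, C is 1.
Enumerating the 64 input combinations, 56 give n7 = 1 and 8 give n7 = 0.

56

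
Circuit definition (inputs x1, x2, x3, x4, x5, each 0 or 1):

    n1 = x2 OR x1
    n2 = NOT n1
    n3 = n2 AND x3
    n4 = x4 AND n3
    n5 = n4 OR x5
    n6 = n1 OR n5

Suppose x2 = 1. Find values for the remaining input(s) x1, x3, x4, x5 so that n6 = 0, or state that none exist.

With x2 = 1 fixed, none of the 16 settings of x1, x3, x4, x5 give n6 = 0.
For example, with x1=0, x3=0, x4=1, x5=1:
n1 = x2 OR x1 = 1 OR 0 = 1
n2 = NOT n1 = NOT 1 = 0
n3 = n2 AND x3 = 0 AND 0 = 0
n4 = x4 AND n3 = 1 AND 0 = 0
n5 = n4 OR x5 = 0 OR 1 = 1
n6 = n1 OR n5 = 1 OR 1 = 1
giving n6 = 1 ≠ 0.

no solution exists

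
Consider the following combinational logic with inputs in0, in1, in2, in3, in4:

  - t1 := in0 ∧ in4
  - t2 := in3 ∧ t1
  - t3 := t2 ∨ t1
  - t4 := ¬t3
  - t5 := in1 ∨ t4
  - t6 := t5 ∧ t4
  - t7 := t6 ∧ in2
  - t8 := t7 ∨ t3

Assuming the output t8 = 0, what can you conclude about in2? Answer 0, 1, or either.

t8 = t7 ∨ t3 must be 0, so both t7 = 0 and t3 = 0.
t7 = t6 ∧ in2 must be 0, so at least one of t6, in2 is 0.
t3 = t2 ∨ t1 must be 0, so both t2 = 0 and t1 = 0.
Every assignment with t8 = 0 has in2 = 0; there are 12 such assignment(s).

0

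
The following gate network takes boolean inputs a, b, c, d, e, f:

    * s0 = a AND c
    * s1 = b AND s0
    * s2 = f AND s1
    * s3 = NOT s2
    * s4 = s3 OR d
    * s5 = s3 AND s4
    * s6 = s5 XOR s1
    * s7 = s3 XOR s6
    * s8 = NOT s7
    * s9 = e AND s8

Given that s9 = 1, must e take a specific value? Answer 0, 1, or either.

s9 = e AND s8 must be 1, so both e = 1 and s8 = 1.
Every assignment with s9 = 1 has e = 1; there are 28 such assignment(s).

1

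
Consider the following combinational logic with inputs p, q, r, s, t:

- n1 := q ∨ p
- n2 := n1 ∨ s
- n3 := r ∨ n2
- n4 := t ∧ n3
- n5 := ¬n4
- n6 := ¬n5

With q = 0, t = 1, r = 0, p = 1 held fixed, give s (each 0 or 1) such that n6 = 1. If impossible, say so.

n6 = ¬n5 must be 1, so n5 = 0.
n5 = ¬n4 must be 0, so n4 = 1.
Check with q = 0, t = 1, r = 0, p = 1 and s=1:
n1 = q ∨ p = 0 ∨ 1 = 1
n2 = n1 ∨ s = 1 ∨ 1 = 1
n3 = r ∨ n2 = 0 ∨ 1 = 1
n4 = t ∧ n3 = 1 ∧ 1 = 1
n5 = ¬n4 = ¬1 = 0
n6 = ¬n5 = ¬0 = 1
So n6 = 1.

s=1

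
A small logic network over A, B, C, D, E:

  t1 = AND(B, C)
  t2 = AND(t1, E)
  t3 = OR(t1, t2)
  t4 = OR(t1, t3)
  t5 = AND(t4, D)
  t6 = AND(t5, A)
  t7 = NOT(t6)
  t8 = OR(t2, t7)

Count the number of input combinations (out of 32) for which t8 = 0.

t8 = OR(t2, t7) must be 0, so both t2 = 0 and t7 = 0.
t2 = AND(t1, E) must be 0, so at least one of t1, E is 0.
Satisfying assignments:
  A=1, B=1, C=1, D=1, E=0

1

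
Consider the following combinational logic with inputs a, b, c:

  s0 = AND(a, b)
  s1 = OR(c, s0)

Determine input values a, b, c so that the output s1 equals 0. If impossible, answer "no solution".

s1 = OR(c, s0) must be 0, so both c = 0 and s0 = 0.
s0 = AND(a, b) must be 0, so at least one of a, b is 0.
Check with a=0, b=0, c=0:
s0 = AND(a, b) = AND(0, 0) = 0
s1 = OR(c, s0) = OR(0, 0) = 0
So s1 = 0 as required.

a=0, b=0, c=0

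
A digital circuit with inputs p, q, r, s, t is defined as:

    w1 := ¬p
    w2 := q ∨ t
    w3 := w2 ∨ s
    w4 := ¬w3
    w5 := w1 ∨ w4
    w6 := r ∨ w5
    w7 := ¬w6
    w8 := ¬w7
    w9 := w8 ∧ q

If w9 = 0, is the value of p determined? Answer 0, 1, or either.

Both values of p occur among assignments with w9 = 0:
  p=0: p=0, q=0, r=0, s=0, t=0
  p=1: p=1, q=0, r=0, s=0, t=0

either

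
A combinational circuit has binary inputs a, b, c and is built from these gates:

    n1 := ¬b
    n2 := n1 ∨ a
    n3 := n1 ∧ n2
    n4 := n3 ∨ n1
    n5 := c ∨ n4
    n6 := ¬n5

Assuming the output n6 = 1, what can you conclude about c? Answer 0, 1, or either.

0

n6 = ¬n5 must be 1, so n5 = 0.
n5 = c ∨ n4 must be 0, so both c = 0 and n4 = 0.
n4 = n3 ∨ n1 must be 0, so both n3 = 0 and n1 = 0.
Every assignment with n6 = 1 has c = 0; there are 2 such assignment(s).
  a=0, b=1, c=0
  a=1, b=1, c=0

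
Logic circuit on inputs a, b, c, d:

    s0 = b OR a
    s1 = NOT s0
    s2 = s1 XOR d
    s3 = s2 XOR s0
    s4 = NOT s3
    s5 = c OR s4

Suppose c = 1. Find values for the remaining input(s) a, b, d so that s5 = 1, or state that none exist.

a=1 b=1 d=0

s5 = c OR s4 must be 1, so at least one of c, s4 is 1.
Check with c = 1 and a=1, b=1, d=0:
s0 = b OR a = 1 OR 1 = 1
s1 = NOT s0 = NOT 1 = 0
s2 = s1 XOR d = 0 XOR 0 = 0
s3 = s2 XOR s0 = 0 XOR 1 = 1
s4 = NOT s3 = NOT 1 = 0
s5 = c OR s4 = 1 OR 0 = 1
So s5 = 1.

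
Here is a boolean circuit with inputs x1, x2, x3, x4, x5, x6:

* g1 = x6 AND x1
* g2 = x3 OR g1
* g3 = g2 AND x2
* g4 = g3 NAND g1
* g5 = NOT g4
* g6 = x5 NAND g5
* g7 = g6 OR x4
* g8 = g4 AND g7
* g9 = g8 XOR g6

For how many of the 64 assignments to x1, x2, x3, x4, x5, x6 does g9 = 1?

4

g9 = g8 XOR g6 must be 1, so g8 and g6 differ.
Satisfying assignments:
  x1=1, x2=1, x3=0, x4=0, x5=0, x6=1
  x1=1, x2=1, x3=0, x4=1, x5=0, x6=1
  x1=1, x2=1, x3=1, x4=0, x5=0, x6=1
  x1=1, x2=1, x3=1, x4=1, x5=0, x6=1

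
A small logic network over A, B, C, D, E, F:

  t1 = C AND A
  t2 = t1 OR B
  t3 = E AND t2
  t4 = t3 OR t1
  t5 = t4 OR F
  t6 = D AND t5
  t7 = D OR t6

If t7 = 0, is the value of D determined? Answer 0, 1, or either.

0

t7 = D OR t6 must be 0, so both D = 0 and t6 = 0.
t6 = D AND t5 must be 0, so at least one of D, t5 is 0.
Every assignment with t7 = 0 has D = 0; there are 32 such assignment(s).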